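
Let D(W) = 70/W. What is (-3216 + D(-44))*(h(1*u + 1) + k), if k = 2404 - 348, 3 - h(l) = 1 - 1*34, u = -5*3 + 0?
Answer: -74043202/11 ≈ -6.7312e+6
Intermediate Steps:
u = -15 (u = -15 + 0 = -15)
h(l) = 36 (h(l) = 3 - (1 - 1*34) = 3 - (1 - 34) = 3 - 1*(-33) = 3 + 33 = 36)
k = 2056
(-3216 + D(-44))*(h(1*u + 1) + k) = (-3216 + 70/(-44))*(36 + 2056) = (-3216 + 70*(-1/44))*2092 = (-3216 - 35/22)*2092 = -70787/22*2092 = -74043202/11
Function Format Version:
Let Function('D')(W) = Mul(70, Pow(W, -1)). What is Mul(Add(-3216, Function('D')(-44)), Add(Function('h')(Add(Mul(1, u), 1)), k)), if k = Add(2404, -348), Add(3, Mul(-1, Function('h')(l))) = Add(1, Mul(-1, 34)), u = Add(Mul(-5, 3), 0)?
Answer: Rational(-74043202, 11) ≈ -6.7312e+6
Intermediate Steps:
u = -15 (u = Add(-15, 0) = -15)
Function('h')(l) = 36 (Function('h')(l) = Add(3, Mul(-1, Add(1, Mul(-1, 34)))) = Add(3, Mul(-1, Add(1, -34))) = Add(3, Mul(-1, -33)) = Add(3, 33) = 36)
k = 2056
Mul(Add(-3216, Function('D')(-44)), Add(Function('h')(Add(Mul(1, u), 1)), k)) = Mul(Add(-3216, Mul(70, Pow(-44, -1))), Add(36, 2056)) = Mul(Add(-3216, Mul(70, Rational(-1, 44))), 2092) = Mul(Add(-3216, Rational(-35, 22)), 2092) = Mul(Rational(-70787, 22), 2092) = Rational(-74043202, 11)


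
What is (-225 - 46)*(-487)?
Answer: 131977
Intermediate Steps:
(-225 - 46)*(-487) = -271*(-487) = 131977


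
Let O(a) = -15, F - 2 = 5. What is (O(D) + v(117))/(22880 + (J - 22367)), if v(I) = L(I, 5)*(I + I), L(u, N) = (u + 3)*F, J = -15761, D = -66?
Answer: -196545/15248 ≈ -12.890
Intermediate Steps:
F = 7 (F = 2 + 5 = 7)
L(u, N) = 21 + 7*u (L(u, N) = (u + 3)*7 = (3 + u)*7 = 21 + 7*u)
v(I) = 2*I*(21 + 7*I) (v(I) = (21 + 7*I)*(I + I) = (21 + 7*I)*(2*I) = 2*I*(21 + 7*I))
(O(D) + v(117))/(22880 + (J - 22367)) = (-15 + 14*117*(3 + 117))/(22880 + (-15761 - 22367)) = (-15 + 14*117*120)/(22880 - 38128) = (-15 + 196560)/(-15248) = 196545*(-1/15248) = -196545/15248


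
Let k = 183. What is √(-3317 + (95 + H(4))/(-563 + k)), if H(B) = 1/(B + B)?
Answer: I*√1916043790/760 ≈ 57.596*I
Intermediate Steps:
H(B) = 1/(2*B)
√(-3317 + (95 + H(4))/(-563 + k)) = √(-3317 + (95 + (½)/4)/(-563 + 183)) = √(-3317 + (95 + (½)*(¼))/(-380)) = √(-3317 + (95 + ⅛)*(-1/380)) = √(-3317 + (761/8)*(-1/380)) = √(-3317 - 761/3040) = √(-10084441/3040) = I*√1916043790/760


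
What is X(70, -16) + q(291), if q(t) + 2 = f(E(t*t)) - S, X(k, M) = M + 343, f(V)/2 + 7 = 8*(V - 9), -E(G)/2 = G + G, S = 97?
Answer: -5419514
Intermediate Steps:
E(G) = -4*G (E(G) = -2*(G + G) = -4*G)
f(V) = -158 + 16*V (f(V) = -14 + 2*(8*(V - 9)) = -14 + 2*(8*(-9 + V)) = -14 + 2*(-72 + 8*V) = -14 + (-144 + 16*V) = -158 + 16*V)
X(k, M) = 343 + M
q(t) = -257 - 64*t**2 (q(t) = -2 + ((-158 + 16*(-4*t*t)) - 1*97) = -2 + ((-158 + 16*(-4*t**2)) - 97) = -2 + ((-158 - 64*t**2) - 97) = -2 + (-255 - 64*t**2) = -257 - 64*t**2)
X(70, -16) + q(291) = (343 - 16) + (-257 - 64*291**2) = 327 + (-257 - 64*84681) = 327 + (-257 - 5419584) = 327 - 5419841 = -5419514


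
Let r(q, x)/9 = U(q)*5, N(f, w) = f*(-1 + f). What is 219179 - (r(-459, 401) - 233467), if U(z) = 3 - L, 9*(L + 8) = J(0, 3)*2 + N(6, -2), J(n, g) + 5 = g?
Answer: 452281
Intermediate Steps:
J(n, g) = -5 + g
L = -46/9 (L = -8 + ((-5 + 3)*2 + 6*(-1 + 6))/9 = -8 + (-2*2 + 6*5)/9 = -8 + (-4 + 30)/9 = -8 + (⅑)*26 = -8 + 26/9 = -46/9 ≈ -5.1111)
U(z) = 73/9 (U(z) = 3 - 1*(-46/9) = 3 + 46/9 = 73/9)
r(q, x) = 365 (r(q, x) = 9*((73/9)*5) = 9*(365/9) = 365)
219179 - (r(-459, 401) - 233467) = 219179 - (365 - 233467) = 219179 - 1*(-233102) = 219179 + 233102 = 452281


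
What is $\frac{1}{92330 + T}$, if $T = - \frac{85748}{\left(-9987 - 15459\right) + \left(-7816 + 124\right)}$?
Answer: $\frac{16569}{1529858644} \approx 1.083 \cdot 10^{-5}$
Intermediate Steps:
$T = \frac{42874}{16569}$ ($T = - \frac{85748}{-25446 - 7692} = - \frac{85748}{-33138} = \left(-85748\right) \left(- \frac{1}{33138}\right) = \frac{42874}{16569} \approx 2.5876$)
$\frac{1}{92330 + T} = \frac{1}{92330 + \frac{42874}{16569}} = \frac{1}{\frac{1529858644}{16569}} = \frac{16569}{1529858644}$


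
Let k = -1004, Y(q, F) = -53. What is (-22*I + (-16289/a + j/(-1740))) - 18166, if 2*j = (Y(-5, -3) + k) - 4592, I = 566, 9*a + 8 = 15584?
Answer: -2882039846/94105 ≈ -30626.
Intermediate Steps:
a = 5192/3 (a = -8/9 + (⅑)*15584 = -8/9 + 15584/9 = 5192/3 ≈ 1730.7)
j = -5649/2 (j = ((-53 - 1004) - 4592)/2 = (-1057 - 4592)/2 = (½)*(-5649) = -5649/2 ≈ -2824.5)
(-22*I + (-16289/a + j/(-1740))) - 18166 = (-22*566 + (-16289/5192/3 - 5649/2/(-1740))) - 18166 = (-12452 + (-16289*3/5192 - 5649/2*(-1/1740))) - 18166 = (-12452 + (-48867/5192 + 1883/1160)) - 18166 = (-12452 - 732956/94105) - 18166 = -1172528416/94105 - 18166 = -2882039846/94105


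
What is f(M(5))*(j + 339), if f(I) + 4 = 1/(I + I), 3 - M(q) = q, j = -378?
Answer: 663/4 ≈ 165.75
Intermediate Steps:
M(q) = 3 - q
f(I) = -4 + 1/(2*I) (f(I) = -4 + 1/(I + I) = -4 + 1/(2*I))
f(M(5))*(j + 339) = (-4 + 1/(2*(3 - 1*5)))*(-378 + 339) = (-4 + 1/(2*(3 - 5)))*(-39) = (-4 + (½)/(-2))*(-39) = (-4 + (½)*(-½))*(-39) = (-4 - ¼)*(-39) = -17/4*(-39) = 663/4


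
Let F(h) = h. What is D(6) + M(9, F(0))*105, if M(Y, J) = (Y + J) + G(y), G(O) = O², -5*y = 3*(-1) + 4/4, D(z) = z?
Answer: 4839/5 ≈ 967.80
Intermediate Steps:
y = ⅖ (y = -(3*(-1) + 4/4)/5 = -(-3 + 4*(¼))/5 = -(-3 + 1)/5 = -⅕*(-2) = ⅖ ≈ 0.40000)
M(Y, J) = 4/25 + J + Y (M(Y, J) = (Y + J) + (⅖)² = (J + Y) + 4/25 = 4/25 + J + Y)
D(6) + M(9, F(0))*105 = 6 + (4/25 + 0 + 9)*105 = 6 + (229/25)*105 = 6 + 4809/5 = 4839/5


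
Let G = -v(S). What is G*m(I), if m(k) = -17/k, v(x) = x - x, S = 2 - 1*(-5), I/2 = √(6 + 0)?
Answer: 0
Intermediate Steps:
I = 2*√6 (I = 2*√(6 + 0) = 2*√6 ≈ 4.8990)
S = 7 (S = 2 + 5 = 7)
v(x) = 0
G = 0 (G = -1*0 = 0)
G*m(I) = 0*(-17*√6/12) = 0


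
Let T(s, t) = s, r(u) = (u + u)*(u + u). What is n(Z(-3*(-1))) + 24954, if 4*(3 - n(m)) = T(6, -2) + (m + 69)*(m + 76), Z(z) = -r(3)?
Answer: 49251/2 ≈ 24626.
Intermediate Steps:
r(u) = 4*u**2 (r(u) = (2*u)*(2*u) = 4*u**2)
Z(z) = -36 (Z(z) = -4*3**2 = -4*9 = -1*36 = -36)
n(m) = 3/2 - (69 + m)*(76 + m)/4 (n(m) = 3 - (6 + (m + 69)*(m + 76))/4 = 3 - (6 + (69 + m)*(76 + m))/4 = 3 + (-3/2 - (69 + m)*(76 + m)/4) = 3/2 - (69 + m)*(76 + m)/4)
n(Z(-3*(-1))) + 24954 = (-2619/2 - 145/4*(-36) - 1/4*(-36)**2) + 24954 = (-2619/2 + 1305 - 1/4*1296) + 24954 = (-2619/2 + 1305 - 324) + 24954 = -657/2 + 24954 = 49251/2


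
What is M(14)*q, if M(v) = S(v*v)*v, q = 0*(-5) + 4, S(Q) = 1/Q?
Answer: 2/7 ≈ 0.28571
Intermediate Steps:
S(Q) = 1/Q
q = 4 (q = 0 + 4 = 4)
M(v) = 1/v (M(v) = v/((v*v)) = v/(v²) = v/v² = 1/v)
M(14)*q = 4/14 = (1/14)*4 = 2/7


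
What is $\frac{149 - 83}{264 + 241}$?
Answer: $\frac{66}{505} \approx 0.13069$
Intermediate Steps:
$\frac{149 - 83}{264 + 241} = \frac{66}{505}$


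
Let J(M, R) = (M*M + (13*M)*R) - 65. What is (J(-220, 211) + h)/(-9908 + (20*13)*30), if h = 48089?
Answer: 4089/17 ≈ 240.53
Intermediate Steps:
J(M, R) = -65 + M² + 13*M*R (J(M, R) = (M² + 13*M*R) - 65 = -65 + M² + 13*M*R)
(J(-220, 211) + h)/(-9908 + (20*13)*30) = ((-65 + (-220)² + 13*(-220)*211) + 48089)/(-9908 + (20*13)*30) = ((-65 + 48400 - 603460) + 48089)/(-9908 + 260*30) = (-555125 + 48089)/(-9908 + 7800) = -507036/(-2108) = -507036*(-1/2108) = 4089/17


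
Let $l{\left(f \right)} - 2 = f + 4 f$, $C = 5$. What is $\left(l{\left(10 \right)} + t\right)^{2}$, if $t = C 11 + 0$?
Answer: $11449$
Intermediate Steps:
$t = 55$ ($t = 5 \cdot 11 + 0 = 55 + 0 = 55$)
$l{\left(f \right)} = 2 + 5 f$ ($l{\left(f \right)} = 2 + \left(f + 4 f\right) = 2 + 5 f$)
$\left(l{\left(10 \right)} + t\right)^{2} = \left(\left(2 + 5 \cdot 10\right) + 55\right)^{2} = \left(\left(2 + 50\right) + 55\right)^{2} = \left(52 + 55\right)^{2} = 107^{2} = 11449$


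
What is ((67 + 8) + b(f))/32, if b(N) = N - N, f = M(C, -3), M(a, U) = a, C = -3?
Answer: 75/32 ≈ 2.3438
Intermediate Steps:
f = -3
b(N) = 0
((67 + 8) + b(f))/32 = ((67 + 8) + 0)/32 = (75 + 0)*(1/32) = 75*(1/32) = 75/32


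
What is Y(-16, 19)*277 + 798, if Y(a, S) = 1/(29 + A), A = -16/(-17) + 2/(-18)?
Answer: 3684453/4564 ≈ 807.29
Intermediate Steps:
A = 127/153 (A = -16*(-1/17) + 2*(-1/18) = 16/17 - ⅑ = 127/153 ≈ 0.83007)
Y(a, S) = 153/4564 (Y(a, S) = 1/(29 + 127/153) = 1/(4564/153) = 153/4564)
Y(-16, 19)*277 + 798 = (153/4564)*277 + 798 = 42381/4564 + 798 = 3684453/4564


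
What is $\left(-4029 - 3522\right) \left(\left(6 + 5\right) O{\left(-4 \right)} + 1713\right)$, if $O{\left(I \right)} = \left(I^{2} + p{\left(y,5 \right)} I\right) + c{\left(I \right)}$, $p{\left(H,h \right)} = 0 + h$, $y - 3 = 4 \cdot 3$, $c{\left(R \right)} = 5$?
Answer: $-13017924$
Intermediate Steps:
$y = 15$ ($y = 3 + 4 \cdot 3 = 3 + 12 = 15$)
$p{\left(H,h \right)} = h$
$O{\left(I \right)} = 5 + I^{2} + 5 I$ ($O{\left(I \right)} = \left(I^{2} + 5 I\right) + 5 = 5 + I^{2} + 5 I$)
$\left(-4029 - 3522\right) \left(\left(6 + 5\right) O{\left(-4 \right)} + 1713\right) = \left(-4029 - 3522\right) \left(\left(6 + 5\right) \left(5 + \left(-4\right)^{2} + 5 \left(-4\right)\right) + 1713\right) = - 7551 \left(11 \left(5 + 16 - 20\right) + 1713\right) = - 7551 \left(11 \cdot 1 + 1713\right) = - 7551 \left(11 + 1713\right) = \left(-7551\right) 1724 = -13017924$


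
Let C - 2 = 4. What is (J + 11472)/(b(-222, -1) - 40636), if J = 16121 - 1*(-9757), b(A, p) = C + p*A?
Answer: -18675/20204 ≈ -0.92432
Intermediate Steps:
C = 6 (C = 2 + 4 = 6)
b(A, p) = 6 + A*p (b(A, p) = 6 + p*A = 6 + A*p)
J = 25878 (J = 16121 + 9757 = 25878)
(J + 11472)/(b(-222, -1) - 40636) = (25878 + 11472)/((6 - 222*(-1)) - 40636) = 37350/((6 + 222) - 40636) = 37350/(228 - 40636) = 37350/(-40408) = 37350*(-1/40408) = -18675/20204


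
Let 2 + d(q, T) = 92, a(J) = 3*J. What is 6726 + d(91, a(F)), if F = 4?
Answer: 6816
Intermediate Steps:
d(q, T) = 90 (d(q, T) = -2 + 92 = 90)
6726 + d(91, a(F)) = 6726 + 90 = 6816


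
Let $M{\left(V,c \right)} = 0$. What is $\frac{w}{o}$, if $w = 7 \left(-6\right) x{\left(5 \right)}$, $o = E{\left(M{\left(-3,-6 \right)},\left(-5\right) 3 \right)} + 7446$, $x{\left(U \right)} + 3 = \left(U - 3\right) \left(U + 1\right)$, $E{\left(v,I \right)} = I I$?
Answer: $- \frac{126}{2557} \approx -0.049276$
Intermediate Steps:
$E{\left(v,I \right)} = I^{2}$
$x{\left(U \right)} = -3 + \left(1 + U\right) \left(-3 + U\right)$ ($x{\left(U \right)} = -3 + \left(U - 3\right) \left(U + 1\right) = -3 + \left(-3 + U\right) \left(1 + U\right) = -3 + \left(1 + U\right) \left(-3 + U\right)$)
$o = 7671$ ($o = \left(\left(-5\right) 3\right)^{2} + 7446 = \left(-15\right)^{2} + 7446 = 225 + 7446 = 7671$)
$w = -378$ ($w = 7 \left(-6\right) \left(-6 + 5^{2} - 10\right) = - 42 \left(-6 + 25 - 10\right) = \left(-42\right) 9 = -378$)
$\frac{w}{o} = - \frac{378}{7671} = \left(-378\right) \frac{1}{7671} = - \frac{126}{2557}$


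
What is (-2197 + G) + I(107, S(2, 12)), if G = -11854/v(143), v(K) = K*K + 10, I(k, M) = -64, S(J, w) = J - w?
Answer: -46269653/20459 ≈ -2261.6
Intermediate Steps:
v(K) = 10 + K² (v(K) = K² + 10 = 10 + K²)
G = -11854/20459 (G = -11854/(10 + 143²) = -11854/(10 + 20449) = -11854/20459 ≈ -0.57940)
(-2197 + G) + I(107, S(2, 12)) = (-2197 - 11854/20459) - 64 = -44960277/20459 - 64 = -46269653/20459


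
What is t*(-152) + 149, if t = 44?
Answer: -6539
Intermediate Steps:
t*(-152) + 149 = 44*(-152) + 149 = -6688 + 149 = -6539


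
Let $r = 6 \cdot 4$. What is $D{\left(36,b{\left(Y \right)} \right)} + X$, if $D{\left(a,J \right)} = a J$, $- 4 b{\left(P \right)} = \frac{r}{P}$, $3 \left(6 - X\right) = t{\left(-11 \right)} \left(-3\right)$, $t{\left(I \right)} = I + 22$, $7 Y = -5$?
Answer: $\frac{1597}{5} \approx 319.4$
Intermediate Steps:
$Y = - \frac{5}{7}$ ($Y = \frac{1}{7} \left(-5\right) = - \frac{5}{7} \approx -0.71429$)
$t{\left(I \right)} = 22 + I$
$r = 24$
$X = 17$ ($X = 6 - \frac{\left(22 - 11\right) \left(-3\right)}{3} = 6 - \frac{11 \left(-3\right)}{3} = 6 - -11 = 6 + 11 = 17$)
$b{\left(P \right)} = - \frac{6}{P}$ ($b{\left(P \right)} = - \frac{24 \frac{1}{P}}{4} = - \frac{6}{P}$)
$D{\left(a,J \right)} = J a$
$D{\left(36,b{\left(Y \right)} \right)} + X = - \frac{6}{- \frac{5}{7}} \cdot 36 + 17 = \left(-6\right) \left(- \frac{7}{5}\right) 36 + 17 = \frac{42}{5} \cdot 36 + 17 = \frac{1512}{5} + 17 = \frac{1597}{5}$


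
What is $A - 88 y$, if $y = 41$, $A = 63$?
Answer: $-3545$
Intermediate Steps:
$A - 88 y = 63 - 3608 = -3545$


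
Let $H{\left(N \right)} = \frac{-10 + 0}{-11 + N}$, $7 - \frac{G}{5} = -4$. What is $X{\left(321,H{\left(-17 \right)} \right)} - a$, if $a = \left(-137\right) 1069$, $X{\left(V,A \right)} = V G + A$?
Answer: $\frac{2297517}{14} \approx 1.6411 \cdot 10^{5}$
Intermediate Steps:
$G = 55$ ($G = 35 - -20 = 35 + 20 = 55$)
$H{\left(N \right)} = - \frac{10}{-11 + N}$
$X{\left(V,A \right)} = A + 55 V$ ($X{\left(V,A \right)} = V 55 + A = 55 V + A = A + 55 V$)
$a = -146453$
$X{\left(321,H{\left(-17 \right)} \right)} - a = \left(- \frac{10}{-11 - 17} + 55 \cdot 321\right) - -146453 = \left(- \frac{10}{-28} + 17655\right) + 146453 = \left(\left(-10\right) \left(- \frac{1}{28}\right) + 17655\right) + 146453 = \left(\frac{5}{14} + 17655\right) + 146453 = \frac{247175}{14} + 146453 = \frac{2297517}{14}$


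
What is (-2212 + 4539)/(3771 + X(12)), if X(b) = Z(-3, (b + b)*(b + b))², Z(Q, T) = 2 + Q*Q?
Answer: 2327/3892 ≈ 0.59789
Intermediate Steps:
Z(Q, T) = 2 + Q²
X(b) = 121 (X(b) = (2 + (-3)²)² = (2 + 9)² = 11² = 121)
(-2212 + 4539)/(3771 + X(12)) = (-2212 + 4539)/(3771 + 121) = 2327/3892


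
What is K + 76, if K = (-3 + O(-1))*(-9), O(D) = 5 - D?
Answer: 49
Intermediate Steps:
K = -27 (K = (-3 + (5 - 1*(-1)))*(-9) = (-3 + (5 + 1))*(-9) = (-3 + 6)*(-9) = 3*(-9) = -27)
K + 76 = -27 + 76 = 49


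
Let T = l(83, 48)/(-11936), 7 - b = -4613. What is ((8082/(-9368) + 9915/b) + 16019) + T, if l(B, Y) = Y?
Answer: 538798697279/33632291 ≈ 16020.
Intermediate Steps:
b = 4620 (b = 7 - 1*(-4613) = 7 + 4613 = 4620)
T = -3/746 (T = 48/(-11936) = 48*(-1/11936) = -3/746 ≈ -0.0040215)
((8082/(-9368) + 9915/b) + 16019) + T = ((8082/(-9368) + 9915/4620) + 16019) - 3/746 = ((8082*(-1/9368) + 9915*(1/4620)) + 16019) - 3/746 = ((-4041/4684 + 661/308) + 16019) - 3/746 = (231437/180334 + 16019) - 3/746 = 2889001783/180334 - 3/746 = 538798697279/33632291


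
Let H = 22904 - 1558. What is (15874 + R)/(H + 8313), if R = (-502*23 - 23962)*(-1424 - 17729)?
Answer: 680100598/29659 ≈ 22931.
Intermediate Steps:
R = 680084724 (R = (-11546 - 23962)*(-19153) = -35508*(-19153) = 680084724)
H = 21346
(15874 + R)/(H + 8313) = (15874 + 680084724)/(21346 + 8313) = 680100598/29659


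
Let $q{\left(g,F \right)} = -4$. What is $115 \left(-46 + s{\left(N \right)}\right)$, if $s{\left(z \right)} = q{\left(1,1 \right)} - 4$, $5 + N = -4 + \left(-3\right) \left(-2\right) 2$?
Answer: $-6210$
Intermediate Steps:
$N = 3$ ($N = -5 - \left(4 - \left(-3\right) \left(-2\right) 2\right) = -5 + \left(-4 + 6 \cdot 2\right) = -5 + \left(-4 + 12\right) = -5 + 8 = 3$)
$s{\left(z \right)} = -8$ ($s{\left(z \right)} = -4 - 4 = -8$)
$115 \left(-46 + s{\left(N \right)}\right) = 115 \left(-46 - 8\right) = 115 \left(-54\right) = -6210$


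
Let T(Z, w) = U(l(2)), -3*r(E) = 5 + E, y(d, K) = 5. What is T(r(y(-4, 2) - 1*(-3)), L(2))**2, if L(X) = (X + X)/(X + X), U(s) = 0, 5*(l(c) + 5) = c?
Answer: 0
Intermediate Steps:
l(c) = -5 + c/5
r(E) = -5/3 - E/3 (r(E) = -(5 + E)/3 = -5/3 - E/3)
L(X) = 1 (L(X) = (2*X)/((2*X)) = (2*X)*(1/(2*X)) = 1)
T(Z, w) = 0
T(r(y(-4, 2) - 1*(-3)), L(2))**2 = 0**2 = 0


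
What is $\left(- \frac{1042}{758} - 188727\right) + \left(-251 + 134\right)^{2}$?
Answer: $- \frac{66339923}{379} \approx -1.7504 \cdot 10^{5}$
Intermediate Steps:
$\left(- \frac{1042}{758} - 188727\right) + \left(-251 + 134\right)^{2} = \left(\left(-1042\right) \frac{1}{758} - 188727\right) + \left(-117\right)^{2} = \left(- \frac{521}{379} - 188727\right) + 13689 = - \frac{71528054}{379} + 13689 = - \frac{66339923}{379}$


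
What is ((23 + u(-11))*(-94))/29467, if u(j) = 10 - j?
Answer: -4136/29467 ≈ -0.14036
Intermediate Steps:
((23 + u(-11))*(-94))/29467 = ((23 + (10 - 1*(-11)))*(-94))/29467 = ((23 + (10 + 11))*(-94))*(1/29467) = ((23 + 21)*(-94))*(1/29467) = (44*(-94))*(1/29467) = -4136*1/29467 = -4136/29467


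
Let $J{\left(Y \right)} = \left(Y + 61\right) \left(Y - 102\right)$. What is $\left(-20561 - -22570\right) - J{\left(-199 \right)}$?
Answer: $-39529$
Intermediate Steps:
$J{\left(Y \right)} = \left(-102 + Y\right) \left(61 + Y\right)$ ($J{\left(Y \right)} = \left(61 + Y\right) \left(-102 + Y\right) = \left(-102 + Y\right) \left(61 + Y\right)$)
$\left(-20561 - -22570\right) - J{\left(-199 \right)} = \left(-20561 - -22570\right) - \left(-6222 + \left(-199\right)^{2} - -8159\right) = \left(-20561 + 22570\right) - \left(-6222 + 39601 + 8159\right) = 2009 - 41538 = -39529$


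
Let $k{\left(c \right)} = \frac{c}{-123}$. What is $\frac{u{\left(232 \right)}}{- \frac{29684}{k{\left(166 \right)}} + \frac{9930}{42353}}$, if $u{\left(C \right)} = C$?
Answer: $\frac{203887342}{19329755247} \approx 0.010548$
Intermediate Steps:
$k{\left(c \right)} = - \frac{c}{123}$ ($k{\left(c \right)} = c \left(- \frac{1}{123}\right) = - \frac{c}{123}$)
$\frac{u{\left(232 \right)}}{- \frac{29684}{k{\left(166 \right)}} + \frac{9930}{42353}} = \frac{232}{- \frac{29684}{\left(- \frac{1}{123}\right) 166} + \frac{9930}{42353}} = \frac{232}{- \frac{29684}{- \frac{166}{123}} + 9930 \cdot \frac{1}{42353}} = \frac{232}{\left(-29684\right) \left(- \frac{123}{166}\right) + \frac{9930}{42353}} = \frac{232}{\frac{1825566}{83} + \frac{9930}{42353}} = \frac{232}{\frac{77319020988}{3515299}} = 232 \cdot \frac{3515299}{77319020988} = \frac{203887342}{19329755247}$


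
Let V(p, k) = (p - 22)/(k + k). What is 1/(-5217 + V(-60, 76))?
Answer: -76/396533 ≈ -0.00019166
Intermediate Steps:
V(p, k) = (-22 + p)/(2*k) (V(p, k) = (-22 + p)/((2*k)) = (-22 + p)*(1/(2*k)) = (-22 + p)/(2*k))
1/(-5217 + V(-60, 76)) = 1/(-5217 + (½)*(-22 - 60)/76) = 1/(-5217 + (½)*(1/76)*(-82)) = 1/(-5217 - 41/76) = 1/(-396533/76) = -76/396533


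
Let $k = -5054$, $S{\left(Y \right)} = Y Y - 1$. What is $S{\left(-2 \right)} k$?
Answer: $-15162$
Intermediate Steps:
$S{\left(Y \right)} = -1 + Y^{2}$ ($S{\left(Y \right)} = Y^{2} - 1 = -1 + Y^{2}$)
$S{\left(-2 \right)} k = \left(-1 + \left(-2\right)^{2}\right) \left(-5054\right) = \left(-1 + 4\right) \left(-5054\right) = 3 \left(-5054\right) = -15162$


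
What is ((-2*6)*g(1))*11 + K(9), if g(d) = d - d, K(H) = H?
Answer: 9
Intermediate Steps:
g(d) = 0
((-2*6)*g(1))*11 + K(9) = (-2*6*0)*11 + 9 = -12*0*11 + 9 = 0*11 + 9 = 0 + 9 = 9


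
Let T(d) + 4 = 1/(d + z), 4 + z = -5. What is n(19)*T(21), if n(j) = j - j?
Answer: 0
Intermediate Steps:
z = -9 (z = -4 - 5 = -9)
n(j) = 0
T(d) = -4 + 1/(-9 + d) (T(d) = -4 + 1/(d - 9) = -4 + 1/(-9 + d))
n(19)*T(21) = 0*((37 - 4*21)/(-9 + 21)) = 0*((37 - 84)/12) = 0*((1/12)*(-47)) = 0*(-47/12) = 0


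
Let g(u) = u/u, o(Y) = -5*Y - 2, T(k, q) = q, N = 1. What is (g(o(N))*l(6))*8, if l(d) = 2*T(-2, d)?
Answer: 96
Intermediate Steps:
o(Y) = -2 - 5*Y
g(u) = 1
l(d) = 2*d
(g(o(N))*l(6))*8 = (1*(2*6))*8 = (1*12)*8 = 12*8 = 96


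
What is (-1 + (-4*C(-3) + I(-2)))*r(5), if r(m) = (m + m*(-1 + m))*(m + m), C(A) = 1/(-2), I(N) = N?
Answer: -250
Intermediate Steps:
C(A) = -1/2
r(m) = 2*m*(m + m*(-1 + m)) (r(m) = (m + m*(-1 + m))*(2*m) = 2*m*(m + m*(-1 + m)))
(-1 + (-4*C(-3) + I(-2)))*r(5) = (-1 + (-4*(-1/2) - 2))*(2*5**3) = (-1 + (2 - 2))*(2*125) = (-1 + 0)*250 = -1*250 = -250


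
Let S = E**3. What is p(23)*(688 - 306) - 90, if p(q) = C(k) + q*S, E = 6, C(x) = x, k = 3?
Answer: 1898832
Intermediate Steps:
S = 216 (S = 6**3 = 216)
p(q) = 3 + 216*q (p(q) = 3 + q*216 = 3 + 216*q)
p(23)*(688 - 306) - 90 = (3 + 216*23)*(688 - 306) - 90 = (3 + 4968)*382 - 90 = 4971*382 - 90 = 1898922 - 90 = 1898832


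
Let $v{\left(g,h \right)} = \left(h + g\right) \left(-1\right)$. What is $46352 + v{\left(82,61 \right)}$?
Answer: $46209$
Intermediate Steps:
$v{\left(g,h \right)} = - g - h$ ($v{\left(g,h \right)} = \left(g + h\right) \left(-1\right) = - g - h$)
$46352 + v{\left(82,61 \right)} = 46352 - 143 = 46209$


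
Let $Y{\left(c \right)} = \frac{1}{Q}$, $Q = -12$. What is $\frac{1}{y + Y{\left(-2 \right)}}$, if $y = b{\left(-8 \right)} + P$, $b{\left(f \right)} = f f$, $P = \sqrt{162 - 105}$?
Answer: $\frac{9204}{580081} - \frac{144 \sqrt{57}}{580081} \approx 0.013993$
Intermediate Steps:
$P = \sqrt{57} \approx 7.5498$
$Y{\left(c \right)} = - \frac{1}{12}$ ($Y{\left(c \right)} = \frac{1}{-12} = - \frac{1}{12}$)
$b{\left(f \right)} = f^{2}$
$y = 64 + \sqrt{57}$ ($y = \left(-8\right)^{2} + \sqrt{57} = 64 + \sqrt{57} \approx 71.55$)
$\frac{1}{y + Y{\left(-2 \right)}} = \frac{1}{\left(64 + \sqrt{57}\right) - \frac{1}{12}} = \frac{1}{\frac{767}{12} + \sqrt{57}}$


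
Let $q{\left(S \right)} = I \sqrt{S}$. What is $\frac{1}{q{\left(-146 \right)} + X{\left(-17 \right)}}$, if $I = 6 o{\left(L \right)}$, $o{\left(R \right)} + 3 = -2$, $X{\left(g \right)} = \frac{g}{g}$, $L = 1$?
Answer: $\frac{i}{i + 30 \sqrt{146}} \approx 7.6103 \cdot 10^{-6} + 0.0027587 i$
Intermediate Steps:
$X{\left(g \right)} = 1$
$o{\left(R \right)} = -5$ ($o{\left(R \right)} = -3 - 2 = -5$)
$I = -30$ ($I = 6 \left(-5\right) = -30$)
$q{\left(S \right)} = - 30 \sqrt{S}$
$\frac{1}{q{\left(-146 \right)} + X{\left(-17 \right)}} = \frac{1}{- 30 \sqrt{-146} + 1} = \frac{1}{- 30 i \sqrt{146} + 1} = \frac{1}{1 - 30 i \sqrt{146}}$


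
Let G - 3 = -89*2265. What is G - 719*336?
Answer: -443166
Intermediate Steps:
G = -201582 (G = 3 - 89*2265 = 3 - 201585 = -201582)
G - 719*336 = -201582 - 719*336 = -201582 - 241584 = -443166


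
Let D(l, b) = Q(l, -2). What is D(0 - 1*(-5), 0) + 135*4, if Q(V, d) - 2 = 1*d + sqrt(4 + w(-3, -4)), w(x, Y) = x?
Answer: 541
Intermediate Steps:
Q(V, d) = 3 + d (Q(V, d) = 2 + (1*d + sqrt(4 - 3)) = 2 + (d + sqrt(1)) = 2 + (d + 1) = 2 + (1 + d) = 3 + d)
D(l, b) = 1 (D(l, b) = 3 - 2 = 1)
D(0 - 1*(-5), 0) + 135*4 = 1 + 135*4 = 1 + 540 = 541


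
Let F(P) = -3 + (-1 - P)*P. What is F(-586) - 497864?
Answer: -840677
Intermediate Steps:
F(P) = -3 + P*(-1 - P)
F(-586) - 497864 = (-3 - 1*(-586) - 1*(-586)**2) - 497864 = (-3 + 586 - 1*343396) - 497864 = (-3 + 586 - 343396) - 497864 = -342813 - 497864 = -840677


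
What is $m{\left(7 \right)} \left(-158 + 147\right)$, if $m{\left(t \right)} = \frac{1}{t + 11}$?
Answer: $- \frac{11}{18} \approx -0.61111$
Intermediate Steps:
$m{\left(t \right)} = \frac{1}{11 + t}$
$m{\left(7 \right)} \left(-158 + 147\right) = \frac{-158 + 147}{11 + 7} = \frac{1}{18} \left(-11\right) = - \frac{11}{18}$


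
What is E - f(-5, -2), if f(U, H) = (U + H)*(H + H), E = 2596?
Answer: 2568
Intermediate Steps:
f(U, H) = 2*H*(H + U) (f(U, H) = (H + U)*(2*H) = 2*H*(H + U))
E - f(-5, -2) = 2596 - 2*(-2)*(-2 - 5) = 2596 - 2*(-2)*(-7) = 2596 - 1*28 = 2596 - 28 = 2568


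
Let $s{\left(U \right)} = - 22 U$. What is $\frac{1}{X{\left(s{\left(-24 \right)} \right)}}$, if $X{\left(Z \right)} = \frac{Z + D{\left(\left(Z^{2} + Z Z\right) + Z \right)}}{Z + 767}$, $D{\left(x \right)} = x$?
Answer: $\frac{1295}{558624} \approx 0.0023182$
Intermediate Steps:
$X{\left(Z \right)} = \frac{2 Z + 2 Z^{2}}{767 + Z}$ ($X{\left(Z \right)} = \frac{Z + \left(\left(Z^{2} + Z Z\right) + Z\right)}{Z + 767} = \frac{Z + \left(\left(Z^{2} + Z^{2}\right) + Z\right)}{767 + Z} = \frac{Z + \left(2 Z^{2} + Z\right)}{767 + Z} = \frac{Z + \left(Z + 2 Z^{2}\right)}{767 + Z} = \frac{2 Z + 2 Z^{2}}{767 + Z}$)
$\frac{1}{X{\left(s{\left(-24 \right)} \right)}} = \frac{1}{2 \left(\left(-22\right) \left(-24\right)\right) \frac{1}{767 - -528} \left(1 - -528\right)} = \frac{1}{2 \cdot 528 \frac{1}{767 + 528} \left(1 + 528\right)} = \frac{1}{2 \cdot 528 \cdot \frac{1}{1295} \cdot 529} = \frac{1}{\frac{558624}{1295}} = \frac{1295}{558624}$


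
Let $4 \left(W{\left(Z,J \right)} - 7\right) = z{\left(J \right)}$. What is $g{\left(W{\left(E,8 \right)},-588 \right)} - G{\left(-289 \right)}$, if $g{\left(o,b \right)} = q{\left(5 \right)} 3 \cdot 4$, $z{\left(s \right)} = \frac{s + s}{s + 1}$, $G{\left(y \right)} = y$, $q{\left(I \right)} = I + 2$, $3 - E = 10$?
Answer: $373$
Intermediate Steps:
$E = -7$ ($E = 3 - 10 = -7$)
$q{\left(I \right)} = 2 + I$
$z{\left(s \right)} = \frac{2 s}{1 + s}$
$W{\left(Z,J \right)} = 7 + \frac{J}{2 \left(1 + J\right)}$ ($W{\left(Z,J \right)} = 7 + \frac{2 J \frac{1}{1 + J}}{4} = 7 + \frac{J}{2 \left(1 + J\right)}$)
$g{\left(o,b \right)} = 84$ ($g{\left(o,b \right)} = \left(2 + 5\right) 3 \cdot 4 = 7 \cdot 3 \cdot 4 = 21 \cdot 4 = 84$)
$g{\left(W{\left(E,8 \right)},-588 \right)} - G{\left(-289 \right)} = 84 - -289 = 84 + 289 = 373$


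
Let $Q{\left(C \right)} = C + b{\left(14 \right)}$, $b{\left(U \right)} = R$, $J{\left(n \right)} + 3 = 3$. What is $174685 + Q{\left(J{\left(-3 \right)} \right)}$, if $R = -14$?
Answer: $174671$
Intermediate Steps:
$J{\left(n \right)} = 0$ ($J{\left(n \right)} = -3 + 3 = 0$)
$b{\left(U \right)} = -14$
$Q{\left(C \right)} = -14 + C$ ($Q{\left(C \right)} = C - 14 = -14 + C$)
$174685 + Q{\left(J{\left(-3 \right)} \right)} = 174685 + \left(-14 + 0\right) = 174685 - 14 = 174671$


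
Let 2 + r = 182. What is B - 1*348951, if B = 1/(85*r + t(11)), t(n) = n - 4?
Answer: -5341392956/15307 ≈ -3.4895e+5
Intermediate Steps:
t(n) = -4 + n
r = 180 (r = -2 + 182 = 180)
B = 1/15307 (B = 1/(85*180 + (-4 + 11)) = 1/(15300 + 7) = 1/15307 ≈ 6.5330e-5)
B - 1*348951 = 1/15307 - 1*348951 = 1/15307 - 348951 = -5341392956/15307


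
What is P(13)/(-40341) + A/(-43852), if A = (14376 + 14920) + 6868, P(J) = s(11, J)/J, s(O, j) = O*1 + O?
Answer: -4741639939/5749358979 ≈ -0.82473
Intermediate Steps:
s(O, j) = 2*O (s(O, j) = O + O = 2*O)
P(J) = 22/J (P(J) = (2*11)/J = 22/J)
A = 36164 (A = 29296 + 6868 = 36164)
P(13)/(-40341) + A/(-43852) = (22/13)/(-40341) + 36164/(-43852) = (22*(1/13))*(-1/40341) + 36164*(-1/43852) = (22/13)*(-1/40341) - 9041/10963 = -22/524433 - 9041/10963 = -4741639939/5749358979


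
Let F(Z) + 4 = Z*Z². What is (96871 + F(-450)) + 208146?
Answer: -90819987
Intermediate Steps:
F(Z) = -4 + Z³ (F(Z) = -4 + Z*Z² = -4 + Z³)
(96871 + F(-450)) + 208146 = (96871 + (-4 + (-450)³)) + 208146 = (96871 + (-4 - 91125000)) + 208146 = (96871 - 91125004) + 208146 = -91028133 + 208146 = -90819987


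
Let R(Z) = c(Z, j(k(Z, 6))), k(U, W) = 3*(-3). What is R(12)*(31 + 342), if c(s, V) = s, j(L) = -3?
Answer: 4476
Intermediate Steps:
k(U, W) = -9
R(Z) = Z
R(12)*(31 + 342) = 12*(31 + 342) = 12*373 = 4476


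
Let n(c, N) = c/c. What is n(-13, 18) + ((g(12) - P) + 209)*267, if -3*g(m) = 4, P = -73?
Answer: 74939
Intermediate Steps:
n(c, N) = 1
g(m) = -4/3 (g(m) = -1/3*4 = -4/3)
n(-13, 18) + ((g(12) - P) + 209)*267 = 1 + ((-4/3 - 1*(-73)) + 209)*267 = 1 + ((-4/3 + 73) + 209)*267 = 1 + (215/3 + 209)*267 = 1 + (842/3)*267 = 1 + 74938 = 74939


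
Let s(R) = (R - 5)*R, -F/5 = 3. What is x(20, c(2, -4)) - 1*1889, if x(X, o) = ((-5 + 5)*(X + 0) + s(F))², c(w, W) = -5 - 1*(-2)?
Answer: 88111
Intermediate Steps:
F = -15 (F = -5*3 = -15)
c(w, W) = -3 (c(w, W) = -5 + 2 = -3)
s(R) = R*(-5 + R) (s(R) = (-5 + R)*R = R*(-5 + R))
x(X, o) = 90000 (x(X, o) = ((-5 + 5)*(X + 0) - 15*(-5 - 15))² = (0*X - 15*(-20))² = (0 + 300)² = 300² = 90000)
x(20, c(2, -4)) - 1*1889 = 90000 - 1*1889 = 90000 - 1889 = 88111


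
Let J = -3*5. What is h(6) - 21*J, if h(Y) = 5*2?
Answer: 325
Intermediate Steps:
J = -15
h(Y) = 10
h(6) - 21*J = 10 - 21*(-15) = 10 + 315 = 325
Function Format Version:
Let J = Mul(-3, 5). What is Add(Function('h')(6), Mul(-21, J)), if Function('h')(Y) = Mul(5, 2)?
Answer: 325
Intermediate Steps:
J = -15
Function('h')(Y) = 10
Add(Function('h')(6), Mul(-21, J)) = Add(10, Mul(-21, -15)) = Add(10, 315) = 325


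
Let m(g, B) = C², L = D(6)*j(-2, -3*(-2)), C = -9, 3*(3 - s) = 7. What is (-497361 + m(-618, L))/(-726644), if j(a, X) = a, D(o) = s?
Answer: 124320/181661 ≈ 0.68435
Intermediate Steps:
s = ⅔ (s = 3 - ⅓*7 = 3 - 7/3 = ⅔ ≈ 0.66667)
D(o) = ⅔
L = -4/3 (L = (⅔)*(-2) = -4/3 ≈ -1.3333)
m(g, B) = 81 (m(g, B) = (-9)² = 81)
(-497361 + m(-618, L))/(-726644) = (-497361 + 81)/(-726644) = -497280*(-1/726644) = 124320/181661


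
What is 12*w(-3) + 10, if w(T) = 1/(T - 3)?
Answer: 8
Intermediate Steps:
w(T) = 1/(-3 + T)
12*w(-3) + 10 = 12/(-3 - 3) + 10 = 12/(-6) + 10 = 12*(-⅙) + 10 = -2 + 10 = 8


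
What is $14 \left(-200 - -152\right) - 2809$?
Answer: $-3481$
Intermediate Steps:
$14 \left(-200 - -152\right) - 2809 = 14 \left(-200 + 152\right) - 2809 = 14 \left(-48\right) - 2809 = -672 - 2809 = -3481$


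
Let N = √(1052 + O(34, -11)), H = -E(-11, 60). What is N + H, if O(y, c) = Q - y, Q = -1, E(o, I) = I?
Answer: -60 + 3*√113 ≈ -28.110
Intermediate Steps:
O(y, c) = -1 - y
H = -60 (H = -1*60 = -60)
N = 3*√113 (N = √(1052 + (-1 - 1*34)) = √(1052 + (-1 - 34)) = √(1052 - 35) = √1017 = 3*√113 ≈ 31.890)
N + H = 3*√113 - 60 = -60 + 3*√113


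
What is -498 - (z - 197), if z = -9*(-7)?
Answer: -364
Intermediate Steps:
z = 63
-498 - (z - 197) = -498 - (63 - 197) = -498 - 1*(-134) = -498 + 134 = -364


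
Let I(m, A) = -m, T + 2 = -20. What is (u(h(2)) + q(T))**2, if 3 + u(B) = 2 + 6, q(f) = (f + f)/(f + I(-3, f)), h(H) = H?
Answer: 19321/361 ≈ 53.521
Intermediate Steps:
T = -22 (T = -2 - 20 = -22)
q(f) = 2*f/(3 + f) (q(f) = (f + f)/(f - 1*(-3)) = (2*f)/(f + 3) = (2*f)/(3 + f) = 2*f/(3 + f))
u(B) = 5 (u(B) = -3 + (2 + 6) = -3 + 8 = 5)
(u(h(2)) + q(T))**2 = (5 + 2*(-22)/(3 - 22))**2 = (5 + 2*(-22)/(-19))**2 = (5 + 2*(-22)*(-1/19))**2 = (5 + 44/19)**2 = (139/19)**2 = 19321/361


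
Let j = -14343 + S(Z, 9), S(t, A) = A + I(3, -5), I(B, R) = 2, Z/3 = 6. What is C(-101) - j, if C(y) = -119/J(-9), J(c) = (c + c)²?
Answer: 4643449/324 ≈ 14332.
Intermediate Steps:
Z = 18 (Z = 3*6 = 18)
J(c) = 4*c² (J(c) = (2*c)² = 4*c²)
S(t, A) = 2 + A (S(t, A) = A + 2 = 2 + A)
C(y) = -119/324 (C(y) = -119/(4*(-9)²) = -119/(4*81) = -119/324)
j = -14332 (j = -14343 + (2 + 9) = -14343 + 11 = -14332)
C(-101) - j = -119/324 - 1*(-14332) = -119/324 + 14332 = 4643449/324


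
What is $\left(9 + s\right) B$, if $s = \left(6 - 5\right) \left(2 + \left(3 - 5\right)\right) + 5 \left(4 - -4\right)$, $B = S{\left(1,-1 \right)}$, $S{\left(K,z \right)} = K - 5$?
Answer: $-196$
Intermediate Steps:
$S{\left(K,z \right)} = -5 + K$
$B = -4$ ($B = -5 + 1 = -4$)
$s = 40$ ($s = 1 \left(2 - 2\right) + 5 \left(4 + 4\right) = 1 \cdot 0 + 5 \cdot 8 = 0 + 40 = 40$)
$\left(9 + s\right) B = \left(9 + 40\right) \left(-4\right) = 49 \left(-4\right) = -196$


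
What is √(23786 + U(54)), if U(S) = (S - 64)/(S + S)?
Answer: √7706634/18 ≈ 154.23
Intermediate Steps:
U(S) = (-64 + S)/(2*S) (U(S) = (-64 + S)/((2*S)) = (-64 + S)*(1/(2*S)) = (-64 + S)/(2*S))
√(23786 + U(54)) = √(23786 + (½)*(-64 + 54)/54) = √(23786 + (½)*(1/54)*(-10)) = √(23786 - 5/54) = √(1284439/54) = √7706634/18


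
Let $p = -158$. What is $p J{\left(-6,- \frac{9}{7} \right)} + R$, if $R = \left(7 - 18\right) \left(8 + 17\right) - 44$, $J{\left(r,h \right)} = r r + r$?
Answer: $-5059$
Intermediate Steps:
$J{\left(r,h \right)} = r + r^{2}$ ($J{\left(r,h \right)} = r^{2} + r = r + r^{2}$)
$R = -319$ ($R = \left(-11\right) 25 - 44 = -275 - 44 = -319$)
$p J{\left(-6,- \frac{9}{7} \right)} + R = - 158 \left(- 6 \left(1 - 6\right)\right) - 319 = - 158 \left(\left(-6\right) \left(-5\right)\right) - 319 = \left(-158\right) 30 - 319 = -4740 - 319 = -5059$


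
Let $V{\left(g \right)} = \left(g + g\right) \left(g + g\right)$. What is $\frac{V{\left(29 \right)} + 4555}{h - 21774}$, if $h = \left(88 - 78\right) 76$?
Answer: $- \frac{7919}{21014} \approx -0.37684$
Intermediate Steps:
$V{\left(g \right)} = 4 g^{2}$ ($V{\left(g \right)} = 2 g 2 g = 4 g^{2}$)
$h = 760$ ($h = 10 \cdot 76 = 760$)
$\frac{V{\left(29 \right)} + 4555}{h - 21774} = \frac{4 \cdot 29^{2} + 4555}{760 - 21774} = \frac{4 \cdot 841 + 4555}{-21014} = \left(3364 + 4555\right) \left(- \frac{1}{21014}\right) = 7919 \left(- \frac{1}{21014}\right) = - \frac{7919}{21014}$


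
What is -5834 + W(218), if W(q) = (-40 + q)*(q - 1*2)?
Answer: 32614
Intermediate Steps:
W(q) = (-40 + q)*(-2 + q) (W(q) = (-40 + q)*(q - 2) = (-40 + q)*(-2 + q))
-5834 + W(218) = -5834 + (80 + 218² - 42*218) = -5834 + (80 + 47524 - 9156) = -5834 + 38448 = 32614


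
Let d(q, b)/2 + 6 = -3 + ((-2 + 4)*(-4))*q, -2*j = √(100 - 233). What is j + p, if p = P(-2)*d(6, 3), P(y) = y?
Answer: 228 - I*√133/2 ≈ 228.0 - 5.7663*I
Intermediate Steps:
j = -I*√133/2 (j = -√(100 - 233)/2 = -I*√133/2 ≈ -5.7663*I)
d(q, b) = -18 - 16*q (d(q, b) = -12 + 2*(-3 + ((-2 + 4)*(-4))*q) = -12 + 2*(-3 + (2*(-4))*q) = -12 + 2*(-3 - 8*q) = -12 + (-6 - 16*q) = -18 - 16*q)
p = 228 (p = -2*(-18 - 16*6) = -2*(-18 - 96) = -2*(-114) = 228)
j + p = -I*√133/2 + 228 = 228 - I*√133/2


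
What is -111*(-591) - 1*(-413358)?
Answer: 478959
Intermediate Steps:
-111*(-591) - 1*(-413358) = 65601 + 413358 = 478959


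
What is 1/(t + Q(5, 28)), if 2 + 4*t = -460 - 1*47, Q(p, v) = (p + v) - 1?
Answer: -4/381 ≈ -0.010499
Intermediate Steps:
Q(p, v) = -1 + p + v
t = -509/4 (t = -½ + (-460 - 1*47)/4 = -½ + (-460 - 47)/4 = -½ + (¼)*(-507) = -½ - 507/4 = -509/4 ≈ -127.25)
1/(t + Q(5, 28)) = 1/(-509/4 + (-1 + 5 + 28)) = 1/(-509/4 + 32) = 1/(-381/4) = -4/381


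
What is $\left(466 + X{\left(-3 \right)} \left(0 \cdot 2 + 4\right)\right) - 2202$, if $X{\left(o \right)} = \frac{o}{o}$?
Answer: $-1732$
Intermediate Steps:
$X{\left(o \right)} = 1$
$\left(466 + X{\left(-3 \right)} \left(0 \cdot 2 + 4\right)\right) - 2202 = \left(466 + 1 \left(0 \cdot 2 + 4\right)\right) - 2202 = \left(466 + 1 \left(0 + 4\right)\right) - 2202 = \left(466 + 1 \cdot 4\right) - 2202 = \left(466 + 4\right) - 2202 = 470 - 2202 = -1732$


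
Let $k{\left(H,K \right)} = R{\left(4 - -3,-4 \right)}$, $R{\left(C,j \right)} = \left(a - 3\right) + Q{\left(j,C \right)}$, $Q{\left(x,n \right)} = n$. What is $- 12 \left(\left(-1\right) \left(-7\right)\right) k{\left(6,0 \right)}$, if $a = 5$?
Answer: $-756$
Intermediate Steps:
$R{\left(C,j \right)} = 2 + C$ ($R{\left(C,j \right)} = \left(5 - 3\right) + C = 2 + C$)
$k{\left(H,K \right)} = 9$ ($k{\left(H,K \right)} = 2 + \left(4 - -3\right) = 2 + \left(4 + 3\right) = 2 + 7 = 9$)
$- 12 \left(\left(-1\right) \left(-7\right)\right) k{\left(6,0 \right)} = - 12 \left(\left(-1\right) \left(-7\right)\right) 9 = \left(-12\right) 7 \cdot 9 = \left(-84\right) 9 = -756$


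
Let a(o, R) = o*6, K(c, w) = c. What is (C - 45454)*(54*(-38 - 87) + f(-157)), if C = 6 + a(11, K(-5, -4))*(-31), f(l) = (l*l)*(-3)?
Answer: 3832623318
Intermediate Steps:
a(o, R) = 6*o
f(l) = -3*l**2 (f(l) = l**2*(-3) = -3*l**2)
C = -2040 (C = 6 + (6*11)*(-31) = 6 + 66*(-31) = 6 - 2046 = -2040)
(C - 45454)*(54*(-38 - 87) + f(-157)) = (-2040 - 45454)*(54*(-38 - 87) - 3*(-157)**2) = -47494*(54*(-125) - 3*24649) = -47494*(-6750 - 73947) = -47494*(-80697) = 3832623318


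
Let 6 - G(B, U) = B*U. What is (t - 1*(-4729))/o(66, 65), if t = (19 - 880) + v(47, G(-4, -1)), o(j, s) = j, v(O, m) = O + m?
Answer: 3917/66 ≈ 59.349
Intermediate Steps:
G(B, U) = 6 - B*U
t = -812 (t = (19 - 880) + (47 + (6 - 1*(-4)*(-1))) = -861 + (47 + (6 - 4)) = -861 + (47 + 2) = -861 + 49 = -812)
(t - 1*(-4729))/o(66, 65) = (-812 - 1*(-4729))/66 = (-812 + 4729)*(1/66) = 3917*(1/66) = 3917/66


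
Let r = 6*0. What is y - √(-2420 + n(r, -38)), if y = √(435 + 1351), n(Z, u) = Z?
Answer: √1786 - 22*I*√5 ≈ 42.261 - 49.193*I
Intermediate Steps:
r = 0
y = √1786 ≈ 42.261
y - √(-2420 + n(r, -38)) = √1786 - √(-2420 + 0) = √1786 - √(-2420) = √1786 - 22*I*√5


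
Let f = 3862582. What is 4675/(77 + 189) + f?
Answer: 1027451487/266 ≈ 3.8626e+6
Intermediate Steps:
4675/(77 + 189) + f = 4675/(77 + 189) + 3862582 = 4675/266 + 3862582 = 1027451487/266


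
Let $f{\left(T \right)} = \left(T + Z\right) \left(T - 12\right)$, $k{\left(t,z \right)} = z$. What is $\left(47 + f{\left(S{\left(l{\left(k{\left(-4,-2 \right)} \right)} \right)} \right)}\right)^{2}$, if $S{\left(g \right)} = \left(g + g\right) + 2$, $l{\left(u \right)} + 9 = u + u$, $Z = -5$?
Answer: $1190281$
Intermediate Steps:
$l{\left(u \right)} = -9 + 2 u$ ($l{\left(u \right)} = -9 + \left(u + u\right) = -9 + 2 u$)
$S{\left(g \right)} = 2 + 2 g$ ($S{\left(g \right)} = 2 g + 2 = 2 + 2 g$)
$f{\left(T \right)} = \left(-12 + T\right) \left(-5 + T\right)$ ($f{\left(T \right)} = \left(T - 5\right) \left(T - 12\right) = \left(-5 + T\right) \left(-12 + T\right) = \left(-12 + T\right) \left(-5 + T\right)$)
$\left(47 + f{\left(S{\left(l{\left(k{\left(-4,-2 \right)} \right)} \right)} \right)}\right)^{2} = \left(47 + \left(60 + \left(2 + 2 \left(-9 + 2 \left(-2\right)\right)\right)^{2} - 17 \left(2 + 2 \left(-9 + 2 \left(-2\right)\right)\right)\right)\right)^{2} = \left(47 + \left(60 + \left(2 + 2 \left(-9 - 4\right)\right)^{2} - 17 \left(2 + 2 \left(-9 - 4\right)\right)\right)\right)^{2} = \left(47 + \left(60 + \left(2 + 2 \left(-13\right)\right)^{2} - 17 \left(2 + 2 \left(-13\right)\right)\right)\right)^{2} = \left(47 + \left(60 + \left(2 - 26\right)^{2} - 17 \left(2 - 26\right)\right)\right)^{2} = \left(47 + \left(60 + \left(-24\right)^{2} - -408\right)\right)^{2} = \left(47 + \left(60 + 576 + 408\right)\right)^{2} = \left(47 + 1044\right)^{2} = 1091^{2} = 1190281$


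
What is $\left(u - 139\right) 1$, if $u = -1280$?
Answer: $-1419$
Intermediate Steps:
$\left(u - 139\right) 1 = \left(-1280 - 139\right) 1 = \left(-1419\right) 1 = -1419$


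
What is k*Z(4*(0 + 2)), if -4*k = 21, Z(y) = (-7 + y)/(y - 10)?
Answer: 21/8 ≈ 2.6250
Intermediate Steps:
Z(y) = (-7 + y)/(-10 + y)
k = -21/4 (k = -¼*21 = -21/4 ≈ -5.2500)
k*Z(4*(0 + 2)) = -21*(-7 + 4*(0 + 2))/(4*(-10 + 4*(0 + 2))) = -21*(-7 + 4*2)/(4*(-10 + 4*2)) = -21*(-7 + 8)/(4*(-10 + 8)) = -21/(4*(-2)) = -(-21)/8 = -21/4*(-½) = 21/8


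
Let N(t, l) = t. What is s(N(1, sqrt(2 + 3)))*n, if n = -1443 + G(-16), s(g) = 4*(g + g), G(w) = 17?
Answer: -11408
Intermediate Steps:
s(g) = 8*g (s(g) = 4*(2*g) = 8*g)
n = -1426 (n = -1443 + 17 = -1426)
s(N(1, sqrt(2 + 3)))*n = (8*1)*(-1426) = 8*(-1426) = -11408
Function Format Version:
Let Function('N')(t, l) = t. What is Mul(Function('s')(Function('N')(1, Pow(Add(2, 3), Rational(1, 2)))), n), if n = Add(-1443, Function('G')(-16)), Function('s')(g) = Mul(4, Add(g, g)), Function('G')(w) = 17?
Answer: -11408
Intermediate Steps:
Function('s')(g) = Mul(8, g) (Function('s')(g) = Mul(4, Mul(2, g)) = Mul(8, g))
n = -1426 (n = Add(-1443, 17) = -1426)
Mul(Function('s')(Function('N')(1, Pow(Add(2, 3), Rational(1, 2)))), n) = Mul(Mul(8, 1), -1426) = Mul(8, -1426) = -11408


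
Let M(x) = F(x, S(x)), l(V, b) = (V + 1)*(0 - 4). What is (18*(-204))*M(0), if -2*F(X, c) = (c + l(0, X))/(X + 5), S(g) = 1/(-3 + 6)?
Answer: -6732/5 ≈ -1346.4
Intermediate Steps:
S(g) = 1/3
l(V, b) = -4 - 4*V (l(V, b) = (1 + V)*(-4) = -4 - 4*V)
F(X, c) = -(-4 + c)/(2*(5 + X)) (F(X, c) = -(c + (-4 - 4*0))/(2*(X + 5)) = -(c + (-4 + 0))/(2*(5 + X)) = -(c - 4)/(2*(5 + X)) = -(-4 + c)/(2*(5 + X)))
M(x) = 11/(6*(5 + x)) (M(x) = (4 - 1*1/3)/(2*(5 + x)) = (4 - 1/3)/(2*(5 + x)) = (1/2)*(11/3)/(5 + x) = 11/(6*(5 + x)))
(18*(-204))*M(0) = (18*(-204))*(11/(6*(5 + 0))) = -6732/5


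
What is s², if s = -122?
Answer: 14884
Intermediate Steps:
s² = (-122)² = 14884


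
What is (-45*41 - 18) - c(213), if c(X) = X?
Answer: -2076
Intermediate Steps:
(-45*41 - 18) - c(213) = (-45*41 - 18) - 1*213 = (-1845 - 18) - 213 = -1863 - 213 = -2076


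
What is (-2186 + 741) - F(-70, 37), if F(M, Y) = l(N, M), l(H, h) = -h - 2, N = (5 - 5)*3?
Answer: -1513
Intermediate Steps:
N = 0 (N = 0*3 = 0)
l(H, h) = -2 - h
F(M, Y) = -2 - M
(-2186 + 741) - F(-70, 37) = (-2186 + 741) - (-2 - 1*(-70)) = -1445 - (-2 + 70) = -1445 - 1*68 = -1445 - 68 = -1513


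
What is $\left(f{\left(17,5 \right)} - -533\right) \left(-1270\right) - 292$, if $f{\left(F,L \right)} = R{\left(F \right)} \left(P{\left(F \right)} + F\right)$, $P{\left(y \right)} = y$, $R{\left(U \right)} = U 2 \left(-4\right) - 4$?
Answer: $5367998$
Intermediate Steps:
$R{\left(U \right)} = -4 - 8 U$ ($R{\left(U \right)} = 2 U \left(-4\right) - 4 = - 8 U - 4 = -4 - 8 U$)
$f{\left(F,L \right)} = 2 F \left(-4 - 8 F\right)$ ($f{\left(F,L \right)} = \left(-4 - 8 F\right) \left(F + F\right) = \left(-4 - 8 F\right) 2 F = 2 F \left(-4 - 8 F\right)$)
$\left(f{\left(17,5 \right)} - -533\right) \left(-1270\right) - 292 = \left(\left(-8\right) 17 \left(1 + 2 \cdot 17\right) - -533\right) \left(-1270\right) - 292 = \left(\left(-8\right) 17 \left(1 + 34\right) + 533\right) \left(-1270\right) - 292 = \left(\left(-8\right) 17 \cdot 35 + 533\right) \left(-1270\right) - 292 = \left(-4760 + 533\right) \left(-1270\right) - 292 = \left(-4227\right) \left(-1270\right) - 292 = 5368290 - 292 = 5367998$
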